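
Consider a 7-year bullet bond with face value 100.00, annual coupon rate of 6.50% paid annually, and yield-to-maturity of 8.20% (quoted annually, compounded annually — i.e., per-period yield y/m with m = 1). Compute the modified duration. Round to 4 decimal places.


Answer: Modified duration = 5.3410

Derivation:
Coupon per period c = face * coupon_rate / m = 6.500000
Periods per year m = 1; per-period yield y/m = 0.082000
Number of cashflows N = 7
Cashflows (t years, CF_t, discount factor 1/(1+y/m)^(m*t), PV):
  t = 1.0000: CF_t = 6.500000, DF = 0.924214, PV = 6.007394
  t = 2.0000: CF_t = 6.500000, DF = 0.854172, PV = 5.552120
  t = 3.0000: CF_t = 6.500000, DF = 0.789438, PV = 5.131349
  t = 4.0000: CF_t = 6.500000, DF = 0.729610, PV = 4.742467
  t = 5.0000: CF_t = 6.500000, DF = 0.674316, PV = 4.383056
  t = 6.0000: CF_t = 6.500000, DF = 0.623213, PV = 4.050884
  t = 7.0000: CF_t = 106.500000, DF = 0.575982, PV = 61.342120
Price P = sum_t PV_t = 91.209390
First compute Macaulay numerator sum_t t * PV_t:
  t * PV_t at t = 1.0000: 6.007394
  t * PV_t at t = 2.0000: 11.104240
  t * PV_t at t = 3.0000: 15.394048
  t * PV_t at t = 4.0000: 18.969868
  t * PV_t at t = 5.0000: 21.915282
  t * PV_t at t = 6.0000: 24.305303
  t * PV_t at t = 7.0000: 429.394841
Macaulay duration D = 527.090975 / 91.209390 = 5.778911
Modified duration = D / (1 + y/m) = 5.778911 / (1 + 0.082000) = 5.340953


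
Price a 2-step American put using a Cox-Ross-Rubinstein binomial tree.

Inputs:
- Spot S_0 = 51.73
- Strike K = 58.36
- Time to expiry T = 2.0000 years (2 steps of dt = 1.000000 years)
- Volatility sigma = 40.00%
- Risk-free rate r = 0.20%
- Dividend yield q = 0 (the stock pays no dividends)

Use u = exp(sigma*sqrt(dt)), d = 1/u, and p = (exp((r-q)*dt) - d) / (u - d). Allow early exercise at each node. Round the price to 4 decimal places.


Answer: Price = V(0,0) = 15.6833

Derivation:
dt = T/N = 1.000000
u = exp(sigma*sqrt(dt)) = 1.491825; d = 1/u = 0.670320
p = (exp((r-q)*dt) - d) / (u - d) = 0.403749
Discount per step: exp(-r*dt) = 0.998002
Stock lattice S(k, i) with i counting down-moves:
  k=0: S(0,0) = 51.7300
  k=1: S(1,0) = 77.1721; S(1,1) = 34.6757
  k=2: S(2,0) = 115.1272; S(2,1) = 51.7300; S(2,2) = 23.2438
Terminal payoffs V(N, i) = max(K - S_T, 0):
  V(2,0) = 0.000000; V(2,1) = 6.630000; V(2,2) = 35.116213
Backward induction: V(k, i) = exp(-r*dt) * [p * V(k+1, i) + (1-p) * V(k+1, i+1)]; then take max(V_cont, immediate exercise) for American.
  V(1,0) = exp(-r*dt) * [p*0.000000 + (1-p)*6.630000] = 3.945244; exercise = 0.000000; V(1,0) = max -> 3.945244
  V(1,1) = exp(-r*dt) * [p*6.630000 + (1-p)*35.116213] = 23.567741; exercise = 23.684344; V(1,1) = max -> 23.684344
  V(0,0) = exp(-r*dt) * [p*3.945244 + (1-p)*23.684344] = 15.683297; exercise = 6.630000; V(0,0) = max -> 15.683297


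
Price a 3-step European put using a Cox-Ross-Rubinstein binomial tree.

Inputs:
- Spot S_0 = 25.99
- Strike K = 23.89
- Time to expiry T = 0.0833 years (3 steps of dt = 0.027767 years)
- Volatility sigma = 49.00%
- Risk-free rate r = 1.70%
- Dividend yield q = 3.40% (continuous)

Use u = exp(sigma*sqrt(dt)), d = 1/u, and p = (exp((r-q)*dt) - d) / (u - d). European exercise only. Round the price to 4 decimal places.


Answer: Price = V(0,0) = 0.5075

Derivation:
dt = T/N = 0.027767
u = exp(sigma*sqrt(dt)) = 1.085076; d = 1/u = 0.921594
p = (exp((r-q)*dt) - d) / (u - d) = 0.476712
Discount per step: exp(-r*dt) = 0.999528
Stock lattice S(k, i) with i counting down-moves:
  k=0: S(0,0) = 25.9900
  k=1: S(1,0) = 28.2011; S(1,1) = 23.9522
  k=2: S(2,0) = 30.6004; S(2,1) = 25.9900; S(2,2) = 22.0742
  k=3: S(3,0) = 33.2038; S(3,1) = 28.2011; S(3,2) = 23.9522; S(3,3) = 20.3435
Terminal payoffs V(N, i) = max(K - S_T, 0):
  V(3,0) = 0.000000; V(3,1) = 0.000000; V(3,2) = 0.000000; V(3,3) = 3.546512
Backward induction: V(k, i) = exp(-r*dt) * [p * V(k+1, i) + (1-p) * V(k+1, i+1)].
  V(2,0) = exp(-r*dt) * [p*0.000000 + (1-p)*0.000000] = 0.000000
  V(2,1) = exp(-r*dt) * [p*0.000000 + (1-p)*0.000000] = 0.000000
  V(2,2) = exp(-r*dt) * [p*0.000000 + (1-p)*3.546512] = 1.854971
  V(1,0) = exp(-r*dt) * [p*0.000000 + (1-p)*0.000000] = 0.000000
  V(1,1) = exp(-r*dt) * [p*0.000000 + (1-p)*1.854971] = 0.970226
  V(0,0) = exp(-r*dt) * [p*0.000000 + (1-p)*0.970226] = 0.507468


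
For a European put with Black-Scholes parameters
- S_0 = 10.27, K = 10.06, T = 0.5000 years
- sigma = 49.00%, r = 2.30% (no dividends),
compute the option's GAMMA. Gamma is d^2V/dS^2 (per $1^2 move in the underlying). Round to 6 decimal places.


Answer: Gamma = 0.108215

Derivation:
d1 = 0.2660593433; d2 = -0.0804229795
phi(d1) = 0.3850691616; exp(-qT) = 1.0000000000; exp(-rT) = 0.9885658722
Gamma = exp(-qT) * phi(d1) / (S * sigma * sqrt(T)) = 1.0000000000 * 0.3850691616 / (10.2700 * 0.4900 * 0.7071067812) = 0.108215


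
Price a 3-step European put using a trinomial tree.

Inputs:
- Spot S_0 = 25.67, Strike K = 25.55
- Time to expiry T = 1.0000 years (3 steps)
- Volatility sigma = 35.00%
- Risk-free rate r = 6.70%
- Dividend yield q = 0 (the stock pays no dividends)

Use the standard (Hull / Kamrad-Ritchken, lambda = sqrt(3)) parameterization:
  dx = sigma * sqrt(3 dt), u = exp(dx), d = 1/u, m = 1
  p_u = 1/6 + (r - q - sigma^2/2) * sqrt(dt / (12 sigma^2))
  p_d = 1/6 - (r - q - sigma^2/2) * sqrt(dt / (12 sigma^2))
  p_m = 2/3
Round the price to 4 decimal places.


dt = T/N = 0.333333; dx = sigma*sqrt(3*dt) = 0.350000
u = exp(dx) = 1.419068; d = 1/u = 0.704688
p_u = 0.169405, p_m = 0.666667, p_d = 0.163929
Discount per step: exp(-r*dt) = 0.977914
Stock lattice S(k, j) with j the centered position index:
  k=0: S(0,+0) = 25.6700
  k=1: S(1,-1) = 18.0893; S(1,+0) = 25.6700; S(1,+1) = 36.4275
  k=2: S(2,-2) = 12.7473; S(2,-1) = 18.0893; S(2,+0) = 25.6700; S(2,+1) = 36.4275; S(2,+2) = 51.6930
  k=3: S(3,-3) = 8.9829; S(3,-2) = 12.7473; S(3,-1) = 18.0893; S(3,+0) = 25.6700; S(3,+1) = 36.4275; S(3,+2) = 51.6930; S(3,+3) = 73.3559
Terminal payoffs V(N, j) = max(K - S_T, 0):
  V(3,-3) = 16.567098; V(3,-2) = 12.802655; V(3,-1) = 7.460657; V(3,+0) = 0.000000; V(3,+1) = 0.000000; V(3,+2) = 0.000000; V(3,+3) = 0.000000
Backward induction: V(k, j) = exp(-r*dt) * [p_u * V(k+1, j+1) + p_m * V(k+1, j) + p_d * V(k+1, j-1)]
  V(2,-2) = exp(-r*dt) * [p_u*7.460657 + p_m*12.802655 + p_d*16.567098] = 12.238396
  V(2,-1) = exp(-r*dt) * [p_u*0.000000 + p_m*7.460657 + p_d*12.802655] = 6.916291
  V(2,+0) = exp(-r*dt) * [p_u*0.000000 + p_m*0.000000 + p_d*7.460657] = 1.196004
  V(2,+1) = exp(-r*dt) * [p_u*0.000000 + p_m*0.000000 + p_d*0.000000] = 0.000000
  V(2,+2) = exp(-r*dt) * [p_u*0.000000 + p_m*0.000000 + p_d*0.000000] = 0.000000
  V(1,-1) = exp(-r*dt) * [p_u*1.196004 + p_m*6.916291 + p_d*12.238396] = 6.669074
  V(1,+0) = exp(-r*dt) * [p_u*0.000000 + p_m*1.196004 + p_d*6.916291] = 1.888463
  V(1,+1) = exp(-r*dt) * [p_u*0.000000 + p_m*0.000000 + p_d*1.196004] = 0.191729
  V(0,+0) = exp(-r*dt) * [p_u*0.191729 + p_m*1.888463 + p_d*6.669074] = 2.332039

Answer: Price = V(0,0) = 2.3320


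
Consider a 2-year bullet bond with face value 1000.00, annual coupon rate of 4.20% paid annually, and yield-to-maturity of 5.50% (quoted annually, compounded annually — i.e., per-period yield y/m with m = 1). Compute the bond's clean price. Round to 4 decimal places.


Answer: Price = 975.9978

Derivation:
Coupon per period c = face * coupon_rate / m = 42.000000
Periods per year m = 1; per-period yield y/m = 0.055000
Number of cashflows N = 2
Cashflows (t years, CF_t, discount factor 1/(1+y/m)^(m*t), PV):
  t = 1.0000: CF_t = 42.000000, DF = 0.947867, PV = 39.810427
  t = 2.0000: CF_t = 1042.000000, DF = 0.898452, PV = 936.187417
Price P = sum_t PV_t = 975.997844


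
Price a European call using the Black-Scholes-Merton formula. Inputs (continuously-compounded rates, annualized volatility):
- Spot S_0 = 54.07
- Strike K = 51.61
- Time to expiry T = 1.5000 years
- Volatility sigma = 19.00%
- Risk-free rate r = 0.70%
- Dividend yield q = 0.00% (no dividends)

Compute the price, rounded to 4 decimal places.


Answer: Price = 6.5139

Derivation:
d1 = (ln(S/K) + (r - q + 0.5*sigma^2) * T) / (sigma * sqrt(T)) = 0.36157499
d2 = d1 - sigma * sqrt(T) = 0.12887346
exp(-rT) = 0.98955493; exp(-qT) = 1.00000000
C = S_0 * exp(-qT) * N(d1) - K * exp(-rT) * N(d2)
N(d1) = 0.64116517; N(d2) = 0.55127111
C = 54.0700 * 1.00000000 * 0.64116517 - 51.6100 * 0.98955493 * 0.55127111 = 6.5139


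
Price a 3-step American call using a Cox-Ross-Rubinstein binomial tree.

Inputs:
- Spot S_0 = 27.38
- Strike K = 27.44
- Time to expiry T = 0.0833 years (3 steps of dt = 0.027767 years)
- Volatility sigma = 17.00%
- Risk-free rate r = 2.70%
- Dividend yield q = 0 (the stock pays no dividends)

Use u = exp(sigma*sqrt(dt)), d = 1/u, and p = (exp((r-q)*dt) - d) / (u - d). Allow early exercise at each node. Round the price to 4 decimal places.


dt = T/N = 0.027767
u = exp(sigma*sqrt(dt)) = 1.028733; d = 1/u = 0.972070
p = (exp((r-q)*dt) - d) / (u - d) = 0.506154
Discount per step: exp(-r*dt) = 0.999251
Stock lattice S(k, i) with i counting down-moves:
  k=0: S(0,0) = 27.3800
  k=1: S(1,0) = 28.1667; S(1,1) = 26.6153
  k=2: S(2,0) = 28.9760; S(2,1) = 27.3800; S(2,2) = 25.8719
  k=3: S(3,0) = 29.8086; S(3,1) = 28.1667; S(3,2) = 26.6153; S(3,3) = 25.1493
Terminal payoffs V(N, i) = max(S_T - K, 0):
  V(3,0) = 2.368566; V(3,1) = 0.726702; V(3,2) = 0.000000; V(3,3) = 0.000000
Backward induction: V(k, i) = exp(-r*dt) * [p * V(k+1, i) + (1-p) * V(k+1, i+1)]; then take max(V_cont, immediate exercise) for American.
  V(2,0) = exp(-r*dt) * [p*2.368566 + (1-p)*0.726702] = 1.556571; exercise = 1.536007; V(2,0) = max -> 1.556571
  V(2,1) = exp(-r*dt) * [p*0.726702 + (1-p)*0.000000] = 0.367548; exercise = 0.000000; V(2,1) = max -> 0.367548
  V(2,2) = exp(-r*dt) * [p*0.000000 + (1-p)*0.000000] = 0.000000; exercise = 0.000000; V(2,2) = max -> 0.000000
  V(1,0) = exp(-r*dt) * [p*1.556571 + (1-p)*0.367548] = 0.968651; exercise = 0.726702; V(1,0) = max -> 0.968651
  V(1,1) = exp(-r*dt) * [p*0.367548 + (1-p)*0.000000] = 0.185896; exercise = 0.000000; V(1,1) = max -> 0.185896
  V(0,0) = exp(-r*dt) * [p*0.968651 + (1-p)*0.185896] = 0.581655; exercise = 0.000000; V(0,0) = max -> 0.581655

Answer: Price = V(0,0) = 0.5817


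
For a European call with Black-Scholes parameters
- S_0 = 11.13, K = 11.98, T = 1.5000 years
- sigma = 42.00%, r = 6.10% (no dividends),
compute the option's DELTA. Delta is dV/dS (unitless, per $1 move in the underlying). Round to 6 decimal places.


Answer: Delta = 0.614859

Derivation:
d1 = 0.2920055630; d2 = -0.2223872830
phi(d1) = 0.3822913910; exp(-qT) = 1.0000000000; exp(-rT) = 0.9125613162
N(d1) = 0.6148588147
Delta = exp(-qT) * N(d1) = 1.0000000000 * 0.6148588147 = 0.614859


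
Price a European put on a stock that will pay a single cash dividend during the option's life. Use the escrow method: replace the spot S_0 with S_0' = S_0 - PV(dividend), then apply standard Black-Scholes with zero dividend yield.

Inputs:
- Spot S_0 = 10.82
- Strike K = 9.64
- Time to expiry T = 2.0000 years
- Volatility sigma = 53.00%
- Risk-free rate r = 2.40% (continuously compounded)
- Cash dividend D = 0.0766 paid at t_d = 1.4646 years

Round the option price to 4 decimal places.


Answer: Price = 2.1934

Derivation:
PV(D) = D * exp(-r * t_d) = 0.0766 * 0.96546020 = 0.07395425
S_0' = S_0 - PV(D) = 10.8200 - 0.07395425 = 10.74604575
d1 = (ln(S_0'/K) + (r + sigma^2/2)*T) / (sigma*sqrt(T)) = 0.58371897
d2 = d1 - sigma*sqrt(T) = -0.16581422
exp(-rT) = 0.95313379
N(-d1) = 0.27970470; N(-d2) = 0.56584842
P = K * exp(-rT) * N(-d2) - S_0' * N(-d1) = 9.6400 * 0.95313379 * 0.56584842 - 10.74604575 * 0.27970470 = 2.1934


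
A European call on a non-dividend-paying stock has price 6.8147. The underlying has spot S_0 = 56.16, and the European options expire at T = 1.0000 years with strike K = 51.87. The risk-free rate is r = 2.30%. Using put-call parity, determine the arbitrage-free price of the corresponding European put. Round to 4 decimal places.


Put-call parity: C - P = S_0 * exp(-qT) - K * exp(-rT).
S_0 * exp(-qT) = 56.1600 * 1.00000000 = 56.16000000
K * exp(-rT) = 51.8700 * 0.97726248 = 50.69060503
P = C - S*exp(-qT) + K*exp(-rT)
P = 6.8147 - 56.16000000 + 50.69060503 = 1.3453

Answer: Put price = 1.3453


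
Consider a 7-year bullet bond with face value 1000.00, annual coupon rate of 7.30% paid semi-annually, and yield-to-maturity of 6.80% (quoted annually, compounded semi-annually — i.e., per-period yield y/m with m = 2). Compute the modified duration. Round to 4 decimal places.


Answer: Modified duration = 5.4400

Derivation:
Coupon per period c = face * coupon_rate / m = 36.500000
Periods per year m = 2; per-period yield y/m = 0.034000
Number of cashflows N = 14
Cashflows (t years, CF_t, discount factor 1/(1+y/m)^(m*t), PV):
  t = 0.5000: CF_t = 36.500000, DF = 0.967118, PV = 35.299807
  t = 1.0000: CF_t = 36.500000, DF = 0.935317, PV = 34.139078
  t = 1.5000: CF_t = 36.500000, DF = 0.904562, PV = 33.016516
  t = 2.0000: CF_t = 36.500000, DF = 0.874818, PV = 31.930867
  t = 2.5000: CF_t = 36.500000, DF = 0.846052, PV = 30.880916
  t = 3.0000: CF_t = 36.500000, DF = 0.818233, PV = 29.865489
  t = 3.5000: CF_t = 36.500000, DF = 0.791327, PV = 28.883452
  t = 4.0000: CF_t = 36.500000, DF = 0.765307, PV = 27.933706
  t = 4.5000: CF_t = 36.500000, DF = 0.740142, PV = 27.015189
  t = 5.0000: CF_t = 36.500000, DF = 0.715805, PV = 26.126876
  t = 5.5000: CF_t = 36.500000, DF = 0.692268, PV = 25.267771
  t = 6.0000: CF_t = 36.500000, DF = 0.669505, PV = 24.436916
  t = 6.5000: CF_t = 36.500000, DF = 0.647490, PV = 23.633381
  t = 7.0000: CF_t = 1036.500000, DF = 0.626199, PV = 649.055394
Price P = sum_t PV_t = 1027.485358
First compute Macaulay numerator sum_t t * PV_t:
  t * PV_t at t = 0.5000: 17.649903
  t * PV_t at t = 1.0000: 34.139078
  t * PV_t at t = 1.5000: 49.524775
  t * PV_t at t = 2.0000: 63.861734
  t * PV_t at t = 2.5000: 77.202289
  t * PV_t at t = 3.0000: 89.596467
  t * PV_t at t = 3.5000: 101.092081
  t * PV_t at t = 4.0000: 111.734823
  t * PV_t at t = 4.5000: 121.568352
  t * PV_t at t = 5.0000: 130.634378
  t * PV_t at t = 5.5000: 138.972742
  t * PV_t at t = 6.0000: 146.621497
  t * PV_t at t = 6.5000: 153.616978
  t * PV_t at t = 7.0000: 4543.387761
Macaulay duration D = 5779.602859 / 1027.485358 = 5.624998
Modified duration = D / (1 + y/m) = 5.624998 / (1 + 0.034000) = 5.440037


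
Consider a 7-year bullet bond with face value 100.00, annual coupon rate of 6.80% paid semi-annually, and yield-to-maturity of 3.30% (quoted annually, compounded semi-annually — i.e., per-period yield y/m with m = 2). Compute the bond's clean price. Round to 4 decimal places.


Answer: Price = 121.7173

Derivation:
Coupon per period c = face * coupon_rate / m = 3.400000
Periods per year m = 2; per-period yield y/m = 0.016500
Number of cashflows N = 14
Cashflows (t years, CF_t, discount factor 1/(1+y/m)^(m*t), PV):
  t = 0.5000: CF_t = 3.400000, DF = 0.983768, PV = 3.344811
  t = 1.0000: CF_t = 3.400000, DF = 0.967799, PV = 3.290517
  t = 1.5000: CF_t = 3.400000, DF = 0.952090, PV = 3.237105
  t = 2.0000: CF_t = 3.400000, DF = 0.936635, PV = 3.184560
  t = 2.5000: CF_t = 3.400000, DF = 0.921432, PV = 3.132867
  t = 3.0000: CF_t = 3.400000, DF = 0.906475, PV = 3.082014
  t = 3.5000: CF_t = 3.400000, DF = 0.891761, PV = 3.031986
  t = 4.0000: CF_t = 3.400000, DF = 0.877285, PV = 2.982771
  t = 4.5000: CF_t = 3.400000, DF = 0.863045, PV = 2.934354
  t = 5.0000: CF_t = 3.400000, DF = 0.849036, PV = 2.886723
  t = 5.5000: CF_t = 3.400000, DF = 0.835254, PV = 2.839865
  t = 6.0000: CF_t = 3.400000, DF = 0.821696, PV = 2.793768
  t = 6.5000: CF_t = 3.400000, DF = 0.808359, PV = 2.748419
  t = 7.0000: CF_t = 103.400000, DF = 0.795237, PV = 82.227517
Price P = sum_t PV_t = 121.717276


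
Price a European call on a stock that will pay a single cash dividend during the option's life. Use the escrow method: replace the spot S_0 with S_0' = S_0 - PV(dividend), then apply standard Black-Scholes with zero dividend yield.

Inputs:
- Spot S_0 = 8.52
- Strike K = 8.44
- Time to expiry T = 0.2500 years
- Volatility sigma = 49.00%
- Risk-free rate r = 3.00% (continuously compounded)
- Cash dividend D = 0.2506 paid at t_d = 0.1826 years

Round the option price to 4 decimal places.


PV(D) = D * exp(-r * t_d) = 0.2506 * 0.99453698 = 0.24923097
S_0' = S_0 - PV(D) = 8.5200 - 0.24923097 = 8.27076903
d1 = (ln(S_0'/K) + (r + sigma^2/2)*T) / (sigma*sqrt(T)) = 0.07043954
d2 = d1 - sigma*sqrt(T) = -0.17456046
exp(-rT) = 0.99252805
N(d1) = 0.52807809; N(d2) = 0.43071251
C = S_0' * N(d1) - K * exp(-rT) * N(d2) = 8.27076903 * 0.52807809 - 8.4400 * 0.99252805 * 0.43071251 = 0.7596

Answer: Price = 0.7596


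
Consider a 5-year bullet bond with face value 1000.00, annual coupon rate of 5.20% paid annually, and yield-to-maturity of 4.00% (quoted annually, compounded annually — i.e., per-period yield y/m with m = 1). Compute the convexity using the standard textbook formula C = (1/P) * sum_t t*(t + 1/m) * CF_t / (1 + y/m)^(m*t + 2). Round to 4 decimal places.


Answer: Convexity = 24.3748

Derivation:
Coupon per period c = face * coupon_rate / m = 52.000000
Periods per year m = 1; per-period yield y/m = 0.040000
Number of cashflows N = 5
Cashflows (t years, CF_t, discount factor 1/(1+y/m)^(m*t), PV):
  t = 1.0000: CF_t = 52.000000, DF = 0.961538, PV = 50.000000
  t = 2.0000: CF_t = 52.000000, DF = 0.924556, PV = 48.076923
  t = 3.0000: CF_t = 52.000000, DF = 0.888996, PV = 46.227811
  t = 4.0000: CF_t = 52.000000, DF = 0.854804, PV = 44.449818
  t = 5.0000: CF_t = 1052.000000, DF = 0.821927, PV = 864.667316
Price P = sum_t PV_t = 1053.421868
Convexity numerator sum_t t*(t + 1/m) * CF_t / (1+y/m)^(m*t + 2):
  t = 1.0000: term = 92.455621
  t = 2.0000: term = 266.698908
  t = 3.0000: term = 512.882515
  t = 4.0000: term = 821.927107
  t = 5.0000: term = 23983.006185
Convexity = (1/P) * sum = 25676.970335 / 1053.421868 = 24.374822


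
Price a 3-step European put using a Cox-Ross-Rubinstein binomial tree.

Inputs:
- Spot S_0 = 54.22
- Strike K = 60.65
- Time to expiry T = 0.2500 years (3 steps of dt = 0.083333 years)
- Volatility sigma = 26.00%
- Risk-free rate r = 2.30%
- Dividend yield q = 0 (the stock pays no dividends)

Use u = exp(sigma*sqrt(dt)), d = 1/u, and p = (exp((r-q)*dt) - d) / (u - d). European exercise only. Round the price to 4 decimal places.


dt = T/N = 0.083333
u = exp(sigma*sqrt(dt)) = 1.077944; d = 1/u = 0.927692
p = (exp((r-q)*dt) - d) / (u - d) = 0.494013
Discount per step: exp(-r*dt) = 0.998085
Stock lattice S(k, i) with i counting down-moves:
  k=0: S(0,0) = 54.2200
  k=1: S(1,0) = 58.4461; S(1,1) = 50.2995
  k=2: S(2,0) = 63.0016; S(2,1) = 54.2200; S(2,2) = 46.6624
  k=3: S(3,0) = 67.9123; S(3,1) = 58.4461; S(3,2) = 50.2995; S(3,3) = 43.2883
Terminal payoffs V(N, i) = max(K - S_T, 0):
  V(3,0) = 0.000000; V(3,1) = 2.203876; V(3,2) = 10.350542; V(3,3) = 17.361663
Backward induction: V(k, i) = exp(-r*dt) * [p * V(k+1, i) + (1-p) * V(k+1, i+1)].
  V(2,0) = exp(-r*dt) * [p*0.000000 + (1-p)*2.203876] = 1.112996
  V(2,1) = exp(-r*dt) * [p*2.203876 + (1-p)*10.350542] = 6.313865
  V(2,2) = exp(-r*dt) * [p*10.350542 + (1-p)*17.361663] = 13.871462
  V(1,0) = exp(-r*dt) * [p*1.112996 + (1-p)*6.313865] = 3.737396
  V(1,1) = exp(-r*dt) * [p*6.313865 + (1-p)*13.871462] = 10.118495
  V(0,0) = exp(-r*dt) * [p*3.737396 + (1-p)*10.118495] = 6.952807

Answer: Price = V(0,0) = 6.9528


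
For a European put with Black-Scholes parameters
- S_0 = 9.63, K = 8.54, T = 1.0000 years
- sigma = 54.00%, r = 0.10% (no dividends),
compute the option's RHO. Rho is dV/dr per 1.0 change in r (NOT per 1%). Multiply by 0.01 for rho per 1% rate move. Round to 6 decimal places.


Answer: Rho = -4.421219

Derivation:
d1 = 0.4943004037; d2 = -0.0456995963
phi(d1) = 0.3530643381; exp(-qT) = 1.0000000000; exp(-rT) = 0.9990004998
N(-d2) = 0.5182251572
Rho = -K*T*exp(-rT)*N(-d2) = -8.5400 * 1.0000 * 0.9990004998 * 0.5182251572 = -4.421219


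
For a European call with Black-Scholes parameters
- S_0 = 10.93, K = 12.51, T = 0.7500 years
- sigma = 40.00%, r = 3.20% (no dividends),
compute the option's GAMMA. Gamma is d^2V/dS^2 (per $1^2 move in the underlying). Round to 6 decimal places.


d1 = -0.1472734578; d2 = -0.4936836193
phi(d1) = 0.3946392317; exp(-qT) = 1.0000000000; exp(-rT) = 0.9762857098
Gamma = exp(-qT) * phi(d1) / (S * sigma * sqrt(T)) = 1.0000000000 * 0.3946392317 / (10.9300 * 0.4000 * 0.8660254038) = 0.104229

Answer: Gamma = 0.104229


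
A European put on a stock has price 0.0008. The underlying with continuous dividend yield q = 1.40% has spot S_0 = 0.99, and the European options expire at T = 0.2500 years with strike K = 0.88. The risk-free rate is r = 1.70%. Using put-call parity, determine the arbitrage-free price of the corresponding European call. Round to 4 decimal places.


Put-call parity: C - P = S_0 * exp(-qT) - K * exp(-rT).
S_0 * exp(-qT) = 0.9900 * 0.99650612 = 0.98654106
K * exp(-rT) = 0.8800 * 0.99575902 = 0.87626794
C = P + S*exp(-qT) - K*exp(-rT)
C = 0.0008 + 0.98654106 - 0.87626794 = 0.1111

Answer: Call price = 0.1111


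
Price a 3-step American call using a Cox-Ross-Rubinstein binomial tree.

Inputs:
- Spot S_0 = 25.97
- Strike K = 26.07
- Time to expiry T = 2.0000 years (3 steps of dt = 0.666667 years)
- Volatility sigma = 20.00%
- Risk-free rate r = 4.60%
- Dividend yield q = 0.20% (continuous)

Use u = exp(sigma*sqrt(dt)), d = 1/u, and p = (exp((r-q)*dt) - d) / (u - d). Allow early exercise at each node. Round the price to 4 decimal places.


Answer: Price = V(0,0) = 4.1549

Derivation:
dt = T/N = 0.666667
u = exp(sigma*sqrt(dt)) = 1.177389; d = 1/u = 0.849337
p = (exp((r-q)*dt) - d) / (u - d) = 0.550007
Discount per step: exp(-r*dt) = 0.969799
Stock lattice S(k, i) with i counting down-moves:
  k=0: S(0,0) = 25.9700
  k=1: S(1,0) = 30.5768; S(1,1) = 22.0573
  k=2: S(2,0) = 36.0008; S(2,1) = 25.9700; S(2,2) = 18.7341
  k=3: S(3,0) = 42.3869; S(3,1) = 30.5768; S(3,2) = 22.0573; S(3,3) = 15.9115
Terminal payoffs V(N, i) = max(S_T - K, 0):
  V(3,0) = 16.316926; V(3,1) = 4.506794; V(3,2) = 0.000000; V(3,3) = 0.000000
Backward induction: V(k, i) = exp(-r*dt) * [p * V(k+1, i) + (1-p) * V(k+1, i+1)]; then take max(V_cont, immediate exercise) for American.
  V(2,0) = exp(-r*dt) * [p*16.316926 + (1-p)*4.506794] = 10.670159; exercise = 9.930782; V(2,0) = max -> 10.670159
  V(2,1) = exp(-r*dt) * [p*4.506794 + (1-p)*0.000000] = 2.403905; exercise = 0.000000; V(2,1) = max -> 2.403905
  V(2,2) = exp(-r*dt) * [p*0.000000 + (1-p)*0.000000] = 0.000000; exercise = 0.000000; V(2,2) = max -> 0.000000
  V(1,0) = exp(-r*dt) * [p*10.670159 + (1-p)*2.403905] = 6.740489; exercise = 4.506794; V(1,0) = max -> 6.740489
  V(1,1) = exp(-r*dt) * [p*2.403905 + (1-p)*0.000000] = 1.282233; exercise = 0.000000; V(1,1) = max -> 1.282233
  V(0,0) = exp(-r*dt) * [p*6.740489 + (1-p)*1.282233] = 4.154919; exercise = 0.000000; V(0,0) = max -> 4.154919


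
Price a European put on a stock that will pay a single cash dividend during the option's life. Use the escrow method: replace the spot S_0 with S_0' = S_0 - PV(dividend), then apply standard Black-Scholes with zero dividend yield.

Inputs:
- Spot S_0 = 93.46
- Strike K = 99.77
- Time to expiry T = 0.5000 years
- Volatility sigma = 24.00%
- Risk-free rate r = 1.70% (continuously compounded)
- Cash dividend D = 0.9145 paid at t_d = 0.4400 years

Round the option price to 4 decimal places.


PV(D) = D * exp(-r * t_d) = 0.9145 * 0.99254791 = 0.90768506
S_0' = S_0 - PV(D) = 93.4600 - 0.90768506 = 92.55231494
d1 = (ln(S_0'/K) + (r + sigma^2/2)*T) / (sigma*sqrt(T)) = -0.30755306
d2 = d1 - sigma*sqrt(T) = -0.47725869
exp(-rT) = 0.99153602
N(-d1) = 0.62078878; N(-d2) = 0.68341104
P = K * exp(-rT) * N(-d2) - S_0' * N(-d1) = 99.7700 * 0.99153602 * 0.68341104 - 92.55231494 * 0.62078878 = 10.1514

Answer: Price = 10.1514


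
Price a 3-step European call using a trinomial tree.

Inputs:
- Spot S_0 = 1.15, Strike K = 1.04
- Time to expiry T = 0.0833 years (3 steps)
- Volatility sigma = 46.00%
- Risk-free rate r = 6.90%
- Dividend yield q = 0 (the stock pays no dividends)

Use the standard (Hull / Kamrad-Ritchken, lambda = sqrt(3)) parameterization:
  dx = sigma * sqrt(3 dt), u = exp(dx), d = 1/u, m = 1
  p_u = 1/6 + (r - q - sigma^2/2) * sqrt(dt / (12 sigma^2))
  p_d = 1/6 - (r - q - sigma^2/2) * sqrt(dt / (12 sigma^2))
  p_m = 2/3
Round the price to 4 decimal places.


Answer: Price = V(0,0) = 0.1343

Derivation:
dt = T/N = 0.027767; dx = sigma*sqrt(3*dt) = 0.132764
u = exp(dx) = 1.141980; d = 1/u = 0.875672
p_u = 0.162818, p_m = 0.666667, p_d = 0.170515
Discount per step: exp(-r*dt) = 0.998086
Stock lattice S(k, j) with j the centered position index:
  k=0: S(0,+0) = 1.1500
  k=1: S(1,-1) = 1.0070; S(1,+0) = 1.1500; S(1,+1) = 1.3133
  k=2: S(2,-2) = 0.8818; S(2,-1) = 1.0070; S(2,+0) = 1.1500; S(2,+1) = 1.3133; S(2,+2) = 1.4997
  k=3: S(3,-3) = 0.7722; S(3,-2) = 0.8818; S(3,-1) = 1.0070; S(3,+0) = 1.1500; S(3,+1) = 1.3133; S(3,+2) = 1.4997; S(3,+3) = 1.7127
Terminal payoffs V(N, j) = max(S_T - K, 0):
  V(3,-3) = 0.000000; V(3,-2) = 0.000000; V(3,-1) = 0.000000; V(3,+0) = 0.110000; V(3,+1) = 0.273278; V(3,+2) = 0.459737; V(3,+3) = 0.672671
Backward induction: V(k, j) = exp(-r*dt) * [p_u * V(k+1, j+1) + p_m * V(k+1, j) + p_d * V(k+1, j-1)]
  V(2,-2) = exp(-r*dt) * [p_u*0.000000 + p_m*0.000000 + p_d*0.000000] = 0.000000
  V(2,-1) = exp(-r*dt) * [p_u*0.110000 + p_m*0.000000 + p_d*0.000000] = 0.017876
  V(2,+0) = exp(-r*dt) * [p_u*0.273278 + p_m*0.110000 + p_d*0.000000] = 0.117602
  V(2,+1) = exp(-r*dt) * [p_u*0.459737 + p_m*0.273278 + p_d*0.110000] = 0.275267
  V(2,+2) = exp(-r*dt) * [p_u*0.672671 + p_m*0.459737 + p_d*0.273278] = 0.461727
  V(1,-1) = exp(-r*dt) * [p_u*0.117602 + p_m*0.017876 + p_d*0.000000] = 0.031006
  V(1,+0) = exp(-r*dt) * [p_u*0.275267 + p_m*0.117602 + p_d*0.017876] = 0.126027
  V(1,+1) = exp(-r*dt) * [p_u*0.461727 + p_m*0.275267 + p_d*0.117602] = 0.278209
  V(0,+0) = exp(-r*dt) * [p_u*0.278209 + p_m*0.126027 + p_d*0.031006] = 0.134345


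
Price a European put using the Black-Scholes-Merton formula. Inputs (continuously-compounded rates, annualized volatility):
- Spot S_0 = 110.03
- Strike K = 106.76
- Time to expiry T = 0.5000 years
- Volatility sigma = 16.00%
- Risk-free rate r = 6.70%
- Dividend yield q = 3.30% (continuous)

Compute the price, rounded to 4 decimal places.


d1 = (ln(S/K) + (r - q + 0.5*sigma^2) * T) / (sigma * sqrt(T)) = 0.47349400
d2 = d1 - sigma * sqrt(T) = 0.36035692
exp(-rT) = 0.96705491; exp(-qT) = 0.98363538
P = K * exp(-rT) * N(-d2) - S_0 * exp(-qT) * N(-d1)
N(-d1) = 0.31793039; N(-d2) = 0.35929012
P = 106.7600 * 0.96705491 * 0.35929012 - 110.0300 * 0.98363538 * 0.31793039 = 2.6847

Answer: Price = 2.6847


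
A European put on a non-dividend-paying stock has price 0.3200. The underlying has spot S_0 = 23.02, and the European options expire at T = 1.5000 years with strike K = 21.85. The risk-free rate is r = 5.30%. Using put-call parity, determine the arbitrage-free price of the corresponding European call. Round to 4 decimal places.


Answer: Call price = 3.1598

Derivation:
Put-call parity: C - P = S_0 * exp(-qT) - K * exp(-rT).
S_0 * exp(-qT) = 23.0200 * 1.00000000 = 23.02000000
K * exp(-rT) = 21.8500 * 0.92357802 = 20.18017974
C = P + S*exp(-qT) - K*exp(-rT)
C = 0.3200 + 23.02000000 - 20.18017974 = 3.1598


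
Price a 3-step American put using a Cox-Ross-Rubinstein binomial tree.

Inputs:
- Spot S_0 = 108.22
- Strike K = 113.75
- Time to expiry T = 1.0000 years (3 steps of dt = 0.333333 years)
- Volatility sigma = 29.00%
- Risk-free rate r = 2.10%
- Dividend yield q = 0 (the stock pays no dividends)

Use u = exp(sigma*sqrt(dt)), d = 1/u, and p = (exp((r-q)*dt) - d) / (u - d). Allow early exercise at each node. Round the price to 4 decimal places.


dt = T/N = 0.333333
u = exp(sigma*sqrt(dt)) = 1.182264; d = 1/u = 0.845834
p = (exp((r-q)*dt) - d) / (u - d) = 0.479119
Discount per step: exp(-r*dt) = 0.993024
Stock lattice S(k, i) with i counting down-moves:
  k=0: S(0,0) = 108.2200
  k=1: S(1,0) = 127.9447; S(1,1) = 91.5362
  k=2: S(2,0) = 151.2644; S(2,1) = 108.2200; S(2,2) = 77.4245
  k=3: S(3,0) = 178.8345; S(3,1) = 127.9447; S(3,2) = 91.5362; S(3,3) = 65.4883
Terminal payoffs V(N, i) = max(K - S_T, 0):
  V(3,0) = 0.000000; V(3,1) = 0.000000; V(3,2) = 22.213792; V(3,3) = 48.261703
Backward induction: V(k, i) = exp(-r*dt) * [p * V(k+1, i) + (1-p) * V(k+1, i+1)]; then take max(V_cont, immediate exercise) for American.
  V(2,0) = exp(-r*dt) * [p*0.000000 + (1-p)*0.000000] = 0.000000; exercise = 0.000000; V(2,0) = max -> 0.000000
  V(2,1) = exp(-r*dt) * [p*0.000000 + (1-p)*22.213792] = 11.490023; exercise = 5.530000; V(2,1) = max -> 11.490023
  V(2,2) = exp(-r*dt) * [p*22.213792 + (1-p)*48.261703] = 35.532048; exercise = 36.325518; V(2,2) = max -> 36.325518
  V(1,0) = exp(-r*dt) * [p*0.000000 + (1-p)*11.490023] = 5.943182; exercise = 0.000000; V(1,0) = max -> 5.943182
  V(1,1) = exp(-r*dt) * [p*11.490023 + (1-p)*36.325518] = 24.255965; exercise = 22.213792; V(1,1) = max -> 24.255965
  V(0,0) = exp(-r*dt) * [p*5.943182 + (1-p)*24.255965] = 15.373962; exercise = 5.530000; V(0,0) = max -> 15.373962

Answer: Price = V(0,0) = 15.3740


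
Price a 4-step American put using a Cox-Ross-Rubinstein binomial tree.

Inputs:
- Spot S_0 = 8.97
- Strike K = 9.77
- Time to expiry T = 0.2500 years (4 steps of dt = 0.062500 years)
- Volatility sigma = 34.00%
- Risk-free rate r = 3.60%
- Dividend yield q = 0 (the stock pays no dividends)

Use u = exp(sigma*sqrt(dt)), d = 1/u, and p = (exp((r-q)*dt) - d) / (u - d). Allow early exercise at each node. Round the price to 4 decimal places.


dt = T/N = 0.062500
u = exp(sigma*sqrt(dt)) = 1.088717; d = 1/u = 0.918512
p = (exp((r-q)*dt) - d) / (u - d) = 0.491997
Discount per step: exp(-r*dt) = 0.997753
Stock lattice S(k, i) with i counting down-moves:
  k=0: S(0,0) = 8.9700
  k=1: S(1,0) = 9.7658; S(1,1) = 8.2391
  k=2: S(2,0) = 10.6322; S(2,1) = 8.9700; S(2,2) = 7.5677
  k=3: S(3,0) = 11.5754; S(3,1) = 9.7658; S(3,2) = 8.2391; S(3,3) = 6.9510
  k=4: S(4,0) = 12.6024; S(4,1) = 10.6322; S(4,2) = 8.9700; S(4,3) = 7.5677; S(4,4) = 6.3846
Terminal payoffs V(N, i) = max(K - S_T, 0):
  V(4,0) = 0.000000; V(4,1) = 0.000000; V(4,2) = 0.800000; V(4,3) = 2.202327; V(4,4) = 3.385420
Backward induction: V(k, i) = exp(-r*dt) * [p * V(k+1, i) + (1-p) * V(k+1, i+1)]; then take max(V_cont, immediate exercise) for American.
  V(3,0) = exp(-r*dt) * [p*0.000000 + (1-p)*0.000000] = 0.000000; exercise = 0.000000; V(3,0) = max -> 0.000000
  V(3,1) = exp(-r*dt) * [p*0.000000 + (1-p)*0.800000] = 0.405489; exercise = 0.004208; V(3,1) = max -> 0.405489
  V(3,2) = exp(-r*dt) * [p*0.800000 + (1-p)*2.202327] = 1.508987; exercise = 1.530945; V(3,2) = max -> 1.530945
  V(3,3) = exp(-r*dt) * [p*2.202327 + (1-p)*3.385420] = 2.797041; exercise = 2.818999; V(3,3) = max -> 2.818999
  V(2,0) = exp(-r*dt) * [p*0.000000 + (1-p)*0.405489] = 0.205527; exercise = 0.000000; V(2,0) = max -> 0.205527
  V(2,1) = exp(-r*dt) * [p*0.405489 + (1-p)*1.530945] = 0.975028; exercise = 0.800000; V(2,1) = max -> 0.975028
  V(2,2) = exp(-r*dt) * [p*1.530945 + (1-p)*2.818999] = 2.180369; exercise = 2.202327; V(2,2) = max -> 2.202327
  V(1,0) = exp(-r*dt) * [p*0.205527 + (1-p)*0.975028] = 0.595095; exercise = 0.004208; V(1,0) = max -> 0.595095
  V(1,1) = exp(-r*dt) * [p*0.975028 + (1-p)*2.202327] = 1.594907; exercise = 1.530945; V(1,1) = max -> 1.594907
  V(0,0) = exp(-r*dt) * [p*0.595095 + (1-p)*1.594907] = 1.100523; exercise = 0.800000; V(0,0) = max -> 1.100523

Answer: Price = V(0,0) = 1.1005


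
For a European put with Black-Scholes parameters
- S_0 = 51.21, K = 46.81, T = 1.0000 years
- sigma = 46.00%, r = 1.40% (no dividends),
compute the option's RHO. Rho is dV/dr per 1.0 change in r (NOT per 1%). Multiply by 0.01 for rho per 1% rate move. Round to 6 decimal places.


Answer: Rho = -23.158157

Derivation:
d1 = 0.4557347177; d2 = -0.0042652823
phi(d1) = 0.3595918648; exp(-qT) = 1.0000000000; exp(-rT) = 0.9860975443
N(-d2) = 0.5017015963
Rho = -K*T*exp(-rT)*N(-d2) = -46.8100 * 1.0000 * 0.9860975443 * 0.5017015963 = -23.158157


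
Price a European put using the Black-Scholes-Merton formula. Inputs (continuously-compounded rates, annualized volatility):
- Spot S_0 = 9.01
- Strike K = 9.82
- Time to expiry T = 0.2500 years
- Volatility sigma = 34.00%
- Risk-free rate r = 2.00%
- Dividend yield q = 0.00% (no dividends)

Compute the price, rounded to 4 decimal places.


d1 = (ln(S/K) + (r - q + 0.5*sigma^2) * T) / (sigma * sqrt(T)) = -0.39197677
d2 = d1 - sigma * sqrt(T) = -0.56197677
exp(-rT) = 0.99501248; exp(-qT) = 1.00000000
P = K * exp(-rT) * N(-d2) - S_0 * exp(-qT) * N(-d1)
N(-d1) = 0.65246231; N(-d2) = 0.71293408
P = 9.8200 * 0.99501248 * 0.71293408 - 9.0100 * 1.00000000 * 0.65246231 = 1.0874

Answer: Price = 1.0874


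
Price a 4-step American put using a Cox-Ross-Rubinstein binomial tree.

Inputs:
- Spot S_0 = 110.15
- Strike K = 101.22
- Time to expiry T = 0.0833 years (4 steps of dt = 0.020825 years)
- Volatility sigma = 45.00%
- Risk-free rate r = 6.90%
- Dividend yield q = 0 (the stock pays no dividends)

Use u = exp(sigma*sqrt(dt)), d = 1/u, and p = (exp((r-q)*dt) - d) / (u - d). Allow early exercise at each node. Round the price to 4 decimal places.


dt = T/N = 0.020825
u = exp(sigma*sqrt(dt)) = 1.067094; d = 1/u = 0.937125
p = (exp((r-q)*dt) - d) / (u - d) = 0.494835
Discount per step: exp(-r*dt) = 0.998564
Stock lattice S(k, i) with i counting down-moves:
  k=0: S(0,0) = 110.1500
  k=1: S(1,0) = 117.5404; S(1,1) = 103.2243
  k=2: S(2,0) = 125.4266; S(2,1) = 110.1500; S(2,2) = 96.7340
  k=3: S(3,0) = 133.8420; S(3,1) = 117.5404; S(3,2) = 103.2243; S(3,3) = 90.6518
  k=4: S(4,0) = 142.8219; S(4,1) = 125.4266; S(4,2) = 110.1500; S(4,3) = 96.7340; S(4,4) = 84.9521
Terminal payoffs V(N, i) = max(K - S_T, 0):
  V(4,0) = 0.000000; V(4,1) = 0.000000; V(4,2) = 0.000000; V(4,3) = 4.485971; V(4,4) = 16.267913
Backward induction: V(k, i) = exp(-r*dt) * [p * V(k+1, i) + (1-p) * V(k+1, i+1)]; then take max(V_cont, immediate exercise) for American.
  V(3,0) = exp(-r*dt) * [p*0.000000 + (1-p)*0.000000] = 0.000000; exercise = 0.000000; V(3,0) = max -> 0.000000
  V(3,1) = exp(-r*dt) * [p*0.000000 + (1-p)*0.000000] = 0.000000; exercise = 0.000000; V(3,1) = max -> 0.000000
  V(3,2) = exp(-r*dt) * [p*0.000000 + (1-p)*4.485971] = 2.262902; exercise = 0.000000; V(3,2) = max -> 2.262902
  V(3,3) = exp(-r*dt) * [p*4.485971 + (1-p)*16.267913] = 10.422810; exercise = 10.568151; V(3,3) = max -> 10.568151
  V(2,0) = exp(-r*dt) * [p*0.000000 + (1-p)*0.000000] = 0.000000; exercise = 0.000000; V(2,0) = max -> 0.000000
  V(2,1) = exp(-r*dt) * [p*0.000000 + (1-p)*2.262902] = 1.141498; exercise = 0.000000; V(2,1) = max -> 1.141498
  V(2,2) = exp(-r*dt) * [p*2.262902 + (1-p)*10.568151] = 6.449151; exercise = 4.485971; V(2,2) = max -> 6.449151
  V(1,0) = exp(-r*dt) * [p*0.000000 + (1-p)*1.141498] = 0.575817; exercise = 0.000000; V(1,0) = max -> 0.575817
  V(1,1) = exp(-r*dt) * [p*1.141498 + (1-p)*6.449151] = 3.817251; exercise = 0.000000; V(1,1) = max -> 3.817251
  V(0,0) = exp(-r*dt) * [p*0.575817 + (1-p)*3.817251] = 2.210098; exercise = 0.000000; V(0,0) = max -> 2.210098

Answer: Price = V(0,0) = 2.2101


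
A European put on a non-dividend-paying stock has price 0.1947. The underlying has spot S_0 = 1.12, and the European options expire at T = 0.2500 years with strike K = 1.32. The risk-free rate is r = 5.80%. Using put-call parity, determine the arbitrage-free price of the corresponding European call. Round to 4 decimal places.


Put-call parity: C - P = S_0 * exp(-qT) - K * exp(-rT).
S_0 * exp(-qT) = 1.1200 * 1.00000000 = 1.12000000
K * exp(-rT) = 1.3200 * 0.98560462 = 1.30099810
C = P + S*exp(-qT) - K*exp(-rT)
C = 0.1947 + 1.12000000 - 1.30099810 = 0.0137

Answer: Call price = 0.0137


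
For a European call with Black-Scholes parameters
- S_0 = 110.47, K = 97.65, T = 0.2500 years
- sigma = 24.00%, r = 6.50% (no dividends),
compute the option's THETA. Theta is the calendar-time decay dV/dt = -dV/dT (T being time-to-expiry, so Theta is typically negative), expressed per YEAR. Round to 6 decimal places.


Answer: Theta = -10.406966

Derivation:
d1 = 1.2233694463; d2 = 1.1033694463
phi(d1) = 0.1887645261; exp(-qT) = 1.0000000000; exp(-rT) = 0.9838813190
Theta = -S*exp(-qT)*phi(d1)*sigma/(2*sqrt(T)) - r*K*exp(-rT)*N(d2) + q*S*exp(-qT)*N(d1)
N(d1) = 0.8894049060; N(d2) = 0.8650666202; sqrt(T) = 0.5000000000
Term 1 = -110.4700 * 1.0000000000 * 0.1887645261 * 0.2400 / (2 * 0.5000000000) = -5.0046761276
Term 2 = -0.0650 * 97.6500 * 0.9838813190 * 0.8650666202 = -5.4022897464
Term 3 = 0 (no dividend yield, q = 0)
Theta = -5.0046761276 + (-5.4022897464) + (0.0000000000) = -10.406966


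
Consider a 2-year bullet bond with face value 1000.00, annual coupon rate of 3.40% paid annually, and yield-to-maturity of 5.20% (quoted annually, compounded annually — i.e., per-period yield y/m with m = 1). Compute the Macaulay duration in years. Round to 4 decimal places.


Coupon per period c = face * coupon_rate / m = 34.000000
Periods per year m = 1; per-period yield y/m = 0.052000
Number of cashflows N = 2
Cashflows (t years, CF_t, discount factor 1/(1+y/m)^(m*t), PV):
  t = 1.0000: CF_t = 34.000000, DF = 0.950570, PV = 32.319392
  t = 2.0000: CF_t = 1034.000000, DF = 0.903584, PV = 934.305831
Price P = sum_t PV_t = 966.625222
Macaulay numerator sum_t t * PV_t:
  t * PV_t at t = 1.0000: 32.319392
  t * PV_t at t = 2.0000: 1868.611661
Macaulay duration D = (sum_t t * PV_t) / P = 1900.931053 / 966.625222 = 1.966565

Answer: Macaulay duration = 1.9666 years


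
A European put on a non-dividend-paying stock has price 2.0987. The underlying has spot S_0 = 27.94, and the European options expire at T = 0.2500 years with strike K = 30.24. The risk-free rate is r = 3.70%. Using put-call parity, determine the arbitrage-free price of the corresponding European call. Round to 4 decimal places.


Put-call parity: C - P = S_0 * exp(-qT) - K * exp(-rT).
S_0 * exp(-qT) = 27.9400 * 1.00000000 = 27.94000000
K * exp(-rT) = 30.2400 * 0.99079265 = 29.96156973
C = P + S*exp(-qT) - K*exp(-rT)
C = 2.0987 + 27.94000000 - 29.96156973 = 0.0771

Answer: Call price = 0.0771


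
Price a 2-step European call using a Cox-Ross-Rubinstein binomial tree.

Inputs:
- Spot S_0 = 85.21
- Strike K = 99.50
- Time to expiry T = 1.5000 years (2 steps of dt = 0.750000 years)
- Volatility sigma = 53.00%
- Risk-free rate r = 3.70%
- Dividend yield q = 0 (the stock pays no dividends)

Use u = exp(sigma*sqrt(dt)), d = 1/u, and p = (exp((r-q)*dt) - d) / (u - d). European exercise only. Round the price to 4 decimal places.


dt = T/N = 0.750000
u = exp(sigma*sqrt(dt)) = 1.582480; d = 1/u = 0.631919
p = (exp((r-q)*dt) - d) / (u - d) = 0.416827
Discount per step: exp(-r*dt) = 0.972631
Stock lattice S(k, i) with i counting down-moves:
  k=0: S(0,0) = 85.2100
  k=1: S(1,0) = 134.8432; S(1,1) = 53.8458
  k=2: S(2,0) = 213.3866; S(2,1) = 85.2100; S(2,2) = 34.0262
Terminal payoffs V(N, i) = max(S_T - K, 0):
  V(2,0) = 113.886639; V(2,1) = 0.000000; V(2,2) = 0.000000
Backward induction: V(k, i) = exp(-r*dt) * [p * V(k+1, i) + (1-p) * V(k+1, i+1)].
  V(1,0) = exp(-r*dt) * [p*113.886639 + (1-p)*0.000000] = 46.171787
  V(1,1) = exp(-r*dt) * [p*0.000000 + (1-p)*0.000000] = 0.000000
  V(0,0) = exp(-r*dt) * [p*46.171787 + (1-p)*0.000000] = 18.718911

Answer: Price = V(0,0) = 18.7189


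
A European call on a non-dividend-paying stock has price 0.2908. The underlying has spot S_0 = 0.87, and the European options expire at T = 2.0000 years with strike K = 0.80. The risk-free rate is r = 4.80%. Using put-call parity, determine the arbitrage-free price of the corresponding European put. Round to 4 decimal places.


Put-call parity: C - P = S_0 * exp(-qT) - K * exp(-rT).
S_0 * exp(-qT) = 0.8700 * 1.00000000 = 0.87000000
K * exp(-rT) = 0.8000 * 0.90846402 = 0.72677121
P = C - S*exp(-qT) + K*exp(-rT)
P = 0.2908 - 0.87000000 + 0.72677121 = 0.1476

Answer: Put price = 0.1476


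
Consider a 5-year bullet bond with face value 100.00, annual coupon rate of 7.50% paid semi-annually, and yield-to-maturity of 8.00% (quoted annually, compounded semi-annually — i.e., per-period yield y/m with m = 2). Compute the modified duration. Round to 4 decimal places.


Coupon per period c = face * coupon_rate / m = 3.750000
Periods per year m = 2; per-period yield y/m = 0.040000
Number of cashflows N = 10
Cashflows (t years, CF_t, discount factor 1/(1+y/m)^(m*t), PV):
  t = 0.5000: CF_t = 3.750000, DF = 0.961538, PV = 3.605769
  t = 1.0000: CF_t = 3.750000, DF = 0.924556, PV = 3.467086
  t = 1.5000: CF_t = 3.750000, DF = 0.888996, PV = 3.333736
  t = 2.0000: CF_t = 3.750000, DF = 0.854804, PV = 3.205516
  t = 2.5000: CF_t = 3.750000, DF = 0.821927, PV = 3.082227
  t = 3.0000: CF_t = 3.750000, DF = 0.790315, PV = 2.963679
  t = 3.5000: CF_t = 3.750000, DF = 0.759918, PV = 2.849692
  t = 4.0000: CF_t = 3.750000, DF = 0.730690, PV = 2.740088
  t = 4.5000: CF_t = 3.750000, DF = 0.702587, PV = 2.634700
  t = 5.0000: CF_t = 103.750000, DF = 0.675564, PV = 70.089783
Price P = sum_t PV_t = 97.972276
First compute Macaulay numerator sum_t t * PV_t:
  t * PV_t at t = 0.5000: 1.802885
  t * PV_t at t = 1.0000: 3.467086
  t * PV_t at t = 1.5000: 5.000605
  t * PV_t at t = 2.0000: 6.411031
  t * PV_t at t = 2.5000: 7.705567
  t * PV_t at t = 3.0000: 8.891038
  t * PV_t at t = 3.5000: 9.973921
  t * PV_t at t = 4.0000: 10.960353
  t * PV_t at t = 4.5000: 11.856151
  t * PV_t at t = 5.0000: 350.448913
Macaulay duration D = 416.517550 / 97.972276 = 4.251382
Modified duration = D / (1 + y/m) = 4.251382 / (1 + 0.040000) = 4.087867

Answer: Modified duration = 4.0879
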